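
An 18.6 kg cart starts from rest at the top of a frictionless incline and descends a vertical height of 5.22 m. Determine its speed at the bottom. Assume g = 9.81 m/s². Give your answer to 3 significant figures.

v = 10.1 m/s

By conservation of mechanical energy, mgh = ½mv²
The mass cancels from both sides.
v = √(2gh) = √(2 × 9.81 × 5.22) = √102.42 = 10.12 m/s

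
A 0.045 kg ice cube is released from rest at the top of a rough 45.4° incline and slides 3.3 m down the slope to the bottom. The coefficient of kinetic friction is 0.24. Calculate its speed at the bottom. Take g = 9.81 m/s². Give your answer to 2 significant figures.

v = 5.9 m/s

Work–energy: mg(L sinθ) − μ_k(mg cosθ)L = ½mv²
mgh = mgL sinθ = (0.045)(9.81)(3.3)sin45.4° = 1.0373 J
W_f = μ_k mg cosθ · L = (0.24)(0.045)(9.81)cos45.4°·3.3 = 0.2455 J
½mv² = 1.0373 − 0.2455 = 0.79178 J
v = √(2 × 0.79178/0.045) = 5.932 m/s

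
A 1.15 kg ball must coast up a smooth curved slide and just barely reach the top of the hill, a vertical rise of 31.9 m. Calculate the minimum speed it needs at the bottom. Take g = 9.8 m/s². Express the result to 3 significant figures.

v = 25.0 m/s

At the top it is momentarily at rest, so all KE converts to PE: ½mv² = mgh
v = √(2gh) = √(2 × 9.8 × 31.9) = 25.00 m/s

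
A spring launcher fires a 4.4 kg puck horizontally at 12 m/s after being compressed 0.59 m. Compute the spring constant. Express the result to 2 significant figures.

k = 1800 N/m

½kx² = ½mv²
k = mv²/x² = (4.4)(12)²/(0.59)² = 1820 N/m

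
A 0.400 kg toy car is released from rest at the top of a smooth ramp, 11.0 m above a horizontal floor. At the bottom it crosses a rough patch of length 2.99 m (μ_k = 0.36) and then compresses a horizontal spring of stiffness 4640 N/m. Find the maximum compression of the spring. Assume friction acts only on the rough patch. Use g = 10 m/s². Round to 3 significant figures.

x = 0.131 m

Initial energy: E₁ = mgh = (0.400)(10)(11.0) = 44.000 J
Friction removes W_f = μ_k mg d = (0.36)(0.400)(10)(2.99) = 4.306 J
Energy reaching the spring: E = 44.000 − 4.306 = 39.694 J
At max compression ½kx² = E ⇒ x = √(2E/k) = √(2 × 39.694/4640) = 0.1308 m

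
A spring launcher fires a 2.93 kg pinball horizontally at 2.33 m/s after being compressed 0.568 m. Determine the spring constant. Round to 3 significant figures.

Spring PE at full compression equals KE at release: ½kx² = ½mv²
k = mv²/x² = (2.93)(2.33)²/(0.568)² = 49.30 N/m

k = 49.3 N/m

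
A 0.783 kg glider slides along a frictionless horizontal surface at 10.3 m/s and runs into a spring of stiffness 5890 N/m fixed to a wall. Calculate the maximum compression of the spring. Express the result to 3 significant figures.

x = 0.119 m

Conservation of energy between contact and max compression: ½mv² = ½kx²
x = v√(m/k) = 10.3 × √(0.783/5890) = 0.1188 m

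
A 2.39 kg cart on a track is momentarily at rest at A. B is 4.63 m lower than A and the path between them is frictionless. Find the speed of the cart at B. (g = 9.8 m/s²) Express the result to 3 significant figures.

v = 9.53 m/s

By conservation of mechanical energy, mgh = ½mv²
v = √(2gh) = √(2 × 9.8 × 4.63) = √90.748 = 9.526 m/s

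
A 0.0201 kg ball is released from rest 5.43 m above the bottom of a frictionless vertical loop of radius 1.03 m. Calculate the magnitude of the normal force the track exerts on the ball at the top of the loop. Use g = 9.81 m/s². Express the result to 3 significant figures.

Energy from release to top (height 2r): mgh = ½mv_top² + mg(2r)
v_top² = 2g(h − 2r) = 2(9.81)(5.43 − 2.060) = 66.119 m²/s²
At the top, both N and weight point toward the centre: N + mg = mv_top²/r
N = m(v_top²/r − g) = 0.0201(66.119/1.03 − 9.81) = 1.093 N

N = 1.09 N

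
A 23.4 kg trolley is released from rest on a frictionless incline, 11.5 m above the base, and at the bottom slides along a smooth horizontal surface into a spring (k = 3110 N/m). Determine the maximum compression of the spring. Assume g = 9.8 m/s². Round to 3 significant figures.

Energy conservation (no friction) from release to max compression: mgh = ½kx²
x = √(2mgh/k) = √(2 × 23.4 × 9.8 × 11.5 / 3110) = 1.302 m

x = 1.30 m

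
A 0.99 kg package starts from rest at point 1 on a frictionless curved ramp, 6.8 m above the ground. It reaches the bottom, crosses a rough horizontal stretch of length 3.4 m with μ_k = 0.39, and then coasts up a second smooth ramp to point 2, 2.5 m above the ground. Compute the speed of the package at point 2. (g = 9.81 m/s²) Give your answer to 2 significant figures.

Energy at 1: mgh₁ = (0.99)(9.81)(6.8) = 66.041 J
Friction loss: W_f = μ_k mg d = 12.88 J
At 2: ½mv² + mgh₂ = mgh₁ − W_f
½mv² = 66.041 − 12.88 − 24.280 = 28.883 J
v = √(2 × 28.883/0.99) = 7.639 m/s

v = 7.6 m/s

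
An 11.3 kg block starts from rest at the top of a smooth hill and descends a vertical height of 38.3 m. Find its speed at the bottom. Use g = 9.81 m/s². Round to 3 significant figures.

Equating total energy at the two states: mgh = ½mv²
The mass cancels from both sides.
v = √(2gh) = √(2 × 9.81 × 38.3) = √751.45 = 27.41 m/s

v = 27.4 m/s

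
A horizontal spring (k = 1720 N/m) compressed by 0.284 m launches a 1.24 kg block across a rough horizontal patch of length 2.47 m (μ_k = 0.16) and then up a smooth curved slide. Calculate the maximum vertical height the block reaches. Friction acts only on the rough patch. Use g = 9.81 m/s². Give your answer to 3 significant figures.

Spring energy: E₀ = ½kx² = ½(1720)(0.284)² = 69.364 J
Friction: W_f = μ_k mg d = (0.16)(1.24)(9.81)(2.47) = 4.807 J
Energy at base of ramp: E = 69.364 − 4.807 = 64.557 J
At max height all remaining energy is PE: mgh = E ⇒ h = E/(mg) = 64.557/(1.24 × 9.81) = 5.307 m

h = 5.31 m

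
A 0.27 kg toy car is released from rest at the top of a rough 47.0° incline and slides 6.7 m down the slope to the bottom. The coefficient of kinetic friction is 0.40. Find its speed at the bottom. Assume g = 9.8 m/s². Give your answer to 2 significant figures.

v = 7.8 m/s

Energy: mgh = ½mv² + W_f, with h = L sinθ and W_f = μ_k (mg cosθ) L
mgh = mgL sinθ = (0.27)(9.8)(6.7)sin47.0° = 12.966 J
W_f = μ_k mg cosθ · L = (0.40)(0.27)(9.8)cos47.0°·6.7 = 4.836 J
½mv² = 12.966 − 4.836 = 8.1293 J
v = √(2 × 8.1293/0.27) = 7.760 m/s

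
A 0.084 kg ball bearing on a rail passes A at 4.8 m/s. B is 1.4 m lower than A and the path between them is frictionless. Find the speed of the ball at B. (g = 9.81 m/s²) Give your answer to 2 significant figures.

By conservation of mechanical energy, ½mv₀² + mgh = ½mv²
v² = v₀² + 2gh = (4.8)² + 2(9.81)(1.4) = 50.508
v = √50.508 = 7.107 m/s

v = 7.1 m/s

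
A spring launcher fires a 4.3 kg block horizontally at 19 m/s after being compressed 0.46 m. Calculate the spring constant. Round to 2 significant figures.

½kx² = ½mv²
k = mv²/x² = (4.3)(19)²/(0.46)² = 7336 N/m

k = 7300 N/m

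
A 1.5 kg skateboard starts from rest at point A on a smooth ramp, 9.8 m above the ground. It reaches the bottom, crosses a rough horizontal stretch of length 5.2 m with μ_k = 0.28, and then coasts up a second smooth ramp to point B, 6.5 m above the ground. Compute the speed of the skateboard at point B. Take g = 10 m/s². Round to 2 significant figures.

Energy at A: mgh₁ = (1.5)(10)(9.8) = 147.00 J
Friction loss: W_f = μ_k mg d = 21.84 J
At B: ½mv² + mgh₂ = mgh₁ − W_f
½mv² = 147.00 − 21.84 − 97.500 = 27.660 J
v = √(2 × 27.660/1.5) = 6.073 m/s

v = 6.1 m/s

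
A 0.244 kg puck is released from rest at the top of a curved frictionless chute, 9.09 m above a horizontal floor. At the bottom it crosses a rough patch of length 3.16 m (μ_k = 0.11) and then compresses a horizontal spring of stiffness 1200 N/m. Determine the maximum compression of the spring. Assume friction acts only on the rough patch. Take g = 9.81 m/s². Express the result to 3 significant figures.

Initial energy: E₁ = mgh = (0.244)(9.81)(9.09) = 21.758 J
Friction removes W_f = μ_k mg d = (0.11)(0.244)(9.81)(3.16) = 0.8320 J
Energy reaching the spring: E = 21.758 − 0.8320 = 20.926 J
At max compression ½kx² = E ⇒ x = √(2E/k) = √(2 × 20.926/1200) = 0.1868 m

x = 0.187 m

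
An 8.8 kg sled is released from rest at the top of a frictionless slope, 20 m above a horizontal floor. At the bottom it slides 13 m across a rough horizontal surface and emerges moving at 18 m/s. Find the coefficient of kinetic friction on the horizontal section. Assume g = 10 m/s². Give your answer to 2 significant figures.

Applying the work–energy principle:
mgh = ½mv² + μ_k m g d
mgh = 1760.0 J; ½mv² = 1425.6 J
W_f = 1760.0 − 1425.6 = 334.4 J
μ_k = W_f/(mg·d) = 334.4/(88.00 × 13) = 0.2923

μ_k = 0.29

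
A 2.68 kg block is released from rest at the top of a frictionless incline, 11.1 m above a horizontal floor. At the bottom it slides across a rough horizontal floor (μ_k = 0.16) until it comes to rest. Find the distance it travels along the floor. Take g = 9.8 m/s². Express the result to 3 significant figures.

Applying the work–energy principle:
At rest all PE has been dissipated by friction: mgh = μ_k m g d
d = h/μ_k = 11.1/0.16 = 69.38 m

d = 69.4 m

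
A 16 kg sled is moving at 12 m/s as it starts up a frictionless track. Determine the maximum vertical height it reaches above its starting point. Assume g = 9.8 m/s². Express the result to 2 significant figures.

h = 7.3 m

Setting KE at the bottom equal to PE gained: ½mv² = mgh
h = v²/(2g) = 12²/(2 × 9.8) = 7.347 m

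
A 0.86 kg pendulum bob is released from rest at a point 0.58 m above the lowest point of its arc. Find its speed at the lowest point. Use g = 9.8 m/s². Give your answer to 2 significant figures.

Mechanical energy is conserved (no friction): mgh = ½mv²
v = √(2gh) = √(2 × 9.8 × 0.58) = √11.368 = 3.372 m/s

v = 3.4 m/s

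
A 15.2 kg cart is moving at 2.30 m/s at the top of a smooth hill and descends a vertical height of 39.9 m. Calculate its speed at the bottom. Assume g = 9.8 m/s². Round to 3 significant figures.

By conservation of mechanical energy, ½mv₀² + mgh = ½mv²
The mass cancels from both sides.
v² = v₀² + 2gh = (2.30)² + 2(9.8)(39.9) = 787.33
v = √787.33 = 28.06 m/s

v = 28.1 m/s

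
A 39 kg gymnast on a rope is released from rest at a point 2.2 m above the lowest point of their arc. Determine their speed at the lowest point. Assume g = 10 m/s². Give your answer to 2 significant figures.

Mechanical energy is conserved (no friction): mgh = ½mv²
The mass cancels from both sides.
v = √(2gh) = √(2 × 10 × 2.2) = √44.000 = 6.633 m/s

v = 6.6 m/s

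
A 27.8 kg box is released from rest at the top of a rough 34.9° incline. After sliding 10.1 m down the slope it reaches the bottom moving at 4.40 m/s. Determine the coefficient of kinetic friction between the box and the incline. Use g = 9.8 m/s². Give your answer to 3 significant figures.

μ_k = 0.578

Energy balance down the incline: mg L sinθ − ½mv² = μ_k (mg cosθ) L
mgL sinθ = 1574.3 J; ½mv² = 269.10 J
W_f = 1574.3 − 269.10 = 1305 J
μ_k = W_f/(mg cosθ · L) = 1305/(223.4 × 10.1) = 0.5784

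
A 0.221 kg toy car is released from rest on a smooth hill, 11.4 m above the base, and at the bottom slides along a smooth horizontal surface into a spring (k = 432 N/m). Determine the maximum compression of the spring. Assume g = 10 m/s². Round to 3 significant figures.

x = 0.342 m

Energy conservation (no friction) from release to max compression: mgh = ½kx²
x = √(2mgh/k) = √(2 × 0.221 × 10 × 11.4 / 432) = 0.3415 m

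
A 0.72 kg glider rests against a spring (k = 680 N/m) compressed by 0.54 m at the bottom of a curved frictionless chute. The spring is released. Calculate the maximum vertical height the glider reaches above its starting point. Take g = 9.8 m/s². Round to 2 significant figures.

h = 14 m

Energy conservation from release to the highest point: ½kx² = mgh
h = kx²/(2mg) = (680)(0.54)²/(2 × 0.72 × 9.8) = 14.05 m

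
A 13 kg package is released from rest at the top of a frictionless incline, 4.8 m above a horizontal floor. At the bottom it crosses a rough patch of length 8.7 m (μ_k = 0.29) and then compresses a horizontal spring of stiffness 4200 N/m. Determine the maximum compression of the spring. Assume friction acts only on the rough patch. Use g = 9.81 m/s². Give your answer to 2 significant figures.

Initial energy: E₁ = mgh = (13)(9.81)(4.8) = 612.14 J
Friction removes W_f = μ_k mg d = (0.29)(13)(9.81)(8.7) = 321.8 J
Energy reaching the spring: E = 612.14 − 321.8 = 290.39 J
At max compression ½kx² = E ⇒ x = √(2E/k) = √(2 × 290.39/4200) = 0.3719 m

x = 0.37 m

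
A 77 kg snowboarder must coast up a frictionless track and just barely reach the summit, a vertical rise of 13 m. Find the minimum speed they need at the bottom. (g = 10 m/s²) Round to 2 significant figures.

At the top they are momentarily at rest, so all KE converts to PE: ½mv² = mgh
v = √(2gh) = √(2 × 10 × 13) = 16.12 m/s

v = 16 m/s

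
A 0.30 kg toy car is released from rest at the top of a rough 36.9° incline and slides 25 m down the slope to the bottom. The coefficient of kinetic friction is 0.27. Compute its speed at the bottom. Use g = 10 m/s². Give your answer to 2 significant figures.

Taking the bottom as reference, mgh = ½mv² + μ_k N L with h = L sinθ, N = mg cosθ:
mgh = mgL sinθ = (0.30)(10)(25)sin36.9° = 45.032 J
W_f = μ_k mg cosθ · L = (0.27)(0.30)(10)cos36.9°·25 = 16.19 J
½mv² = 45.032 − 16.19 = 28.838 J
v = √(2 × 28.838/0.30) = 13.87 m/s

v = 14 m/s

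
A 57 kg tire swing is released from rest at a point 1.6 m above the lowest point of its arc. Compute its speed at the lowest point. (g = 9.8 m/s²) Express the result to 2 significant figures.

v = 5.6 m/s

By conservation of mechanical energy, mgh = ½mv²
v = √(2gh) = √(2 × 9.8 × 1.6) = √31.360 = 5.600 m/s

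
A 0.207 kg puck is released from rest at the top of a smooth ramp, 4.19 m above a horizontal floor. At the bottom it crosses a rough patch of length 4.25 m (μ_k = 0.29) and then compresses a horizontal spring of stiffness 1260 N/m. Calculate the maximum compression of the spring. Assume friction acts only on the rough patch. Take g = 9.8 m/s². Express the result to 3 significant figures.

x = 0.0976 m

Initial energy: E₁ = mgh = (0.207)(9.8)(4.19) = 8.4998 J
Friction removes W_f = μ_k mg d = (0.29)(0.207)(9.8)(4.25) = 2.500 J
Energy reaching the spring: E = 8.4998 − 2.500 = 5.9996 J
At max compression ½kx² = E ⇒ x = √(2E/k) = √(2 × 5.9996/1260) = 0.09759 m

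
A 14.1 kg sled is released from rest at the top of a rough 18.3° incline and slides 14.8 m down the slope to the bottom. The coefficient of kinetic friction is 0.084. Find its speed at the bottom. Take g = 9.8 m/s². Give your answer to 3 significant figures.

Energy: mgh = ½mv² + W_f, with h = L sinθ and W_f = μ_k (mg cosθ) L
mgh = mgL sinθ = (14.1)(9.8)(14.8)sin18.3° = 642.13 J
W_f = μ_k mg cosθ · L = (0.084)(14.1)(9.8)cos18.3°·14.8 = 163.1 J
½mv² = 642.13 − 163.1 = 479.04 J
v = √(2 × 479.04/14.1) = 8.243 m/s

v = 8.24 m/s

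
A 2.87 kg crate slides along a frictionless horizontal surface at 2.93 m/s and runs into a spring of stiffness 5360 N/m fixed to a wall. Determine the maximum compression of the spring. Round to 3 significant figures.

x = 0.0678 m

All KE is stored as spring PE at maximum compression: ½mv² = ½kx²
x = v√(m/k) = 2.93 × √(2.87/5360) = 0.06780 m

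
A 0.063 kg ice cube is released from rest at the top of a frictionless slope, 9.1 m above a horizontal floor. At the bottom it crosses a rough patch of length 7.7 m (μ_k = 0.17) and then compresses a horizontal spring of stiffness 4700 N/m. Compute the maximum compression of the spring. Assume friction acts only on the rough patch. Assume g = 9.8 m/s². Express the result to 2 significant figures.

x = 0.045 m

Initial energy: E₁ = mgh = (0.063)(9.8)(9.1) = 5.6183 J
Friction removes W_f = μ_k mg d = (0.17)(0.063)(9.8)(7.7) = 0.8082 J
Energy reaching the spring: E = 5.6183 − 0.8082 = 4.8102 J
At max compression ½kx² = E ⇒ x = √(2E/k) = √(2 × 4.8102/4700) = 0.04524 m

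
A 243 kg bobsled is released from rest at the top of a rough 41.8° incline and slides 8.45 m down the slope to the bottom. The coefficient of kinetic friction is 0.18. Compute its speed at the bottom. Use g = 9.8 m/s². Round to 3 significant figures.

v = 9.39 m/s

Taking the bottom as reference, mgh = ½mv² + μ_k N L with h = L sinθ, N = mg cosθ:
mgh = mgL sinθ = (243)(9.8)(8.45)sin41.8° = 13413 J
W_f = μ_k mg cosθ · L = (0.18)(243)(9.8)cos41.8°·8.45 = 2700 J
½mv² = 13413 − 2700 = 10712 J
v = √(2 × 10712/243) = 9.390 m/s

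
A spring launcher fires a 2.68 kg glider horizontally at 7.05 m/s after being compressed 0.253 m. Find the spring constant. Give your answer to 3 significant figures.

Spring PE at full compression equals KE at release: ½kx² = ½mv²
k = mv²/x² = (2.68)(7.05)²/(0.253)² = 2081 N/m

k = 2080 N/m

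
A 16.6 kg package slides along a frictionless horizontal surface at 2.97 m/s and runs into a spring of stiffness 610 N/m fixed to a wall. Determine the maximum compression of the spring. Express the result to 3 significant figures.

Conservation of energy between contact and max compression: ½mv² = ½kx²
x = v√(m/k) = 2.97 × √(16.6/610) = 0.4899 m

x = 0.490 m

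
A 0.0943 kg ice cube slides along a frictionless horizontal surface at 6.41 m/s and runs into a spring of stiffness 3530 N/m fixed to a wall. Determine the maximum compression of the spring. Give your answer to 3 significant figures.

x = 0.0331 m

Conservation of energy between contact and max compression: ½mv² = ½kx²
x = v√(m/k) = 6.41 × √(0.0943/3530) = 0.03313 m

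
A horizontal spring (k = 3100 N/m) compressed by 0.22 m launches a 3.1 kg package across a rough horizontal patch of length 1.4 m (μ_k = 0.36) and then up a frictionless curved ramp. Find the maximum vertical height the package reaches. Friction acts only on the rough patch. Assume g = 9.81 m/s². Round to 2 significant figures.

h = 2.0 m

Spring energy: E₀ = ½kx² = ½(3100)(0.22)² = 75.020 J
Friction: W_f = μ_k mg d = (0.36)(3.1)(9.81)(1.4) = 15.33 J
Energy at base of ramp: E = 75.020 − 15.33 = 59.693 J
At max height all remaining energy is PE: mgh = E ⇒ h = E/(mg) = 59.693/(3.1 × 9.81) = 1.963 m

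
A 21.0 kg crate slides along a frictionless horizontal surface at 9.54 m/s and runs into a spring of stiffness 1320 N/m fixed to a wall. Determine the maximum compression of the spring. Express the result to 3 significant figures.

All KE is stored as spring PE at maximum compression: ½mv² = ½kx²
x = v√(m/k) = 9.54 × √(21.0/1320) = 1.203 m

x = 1.20 m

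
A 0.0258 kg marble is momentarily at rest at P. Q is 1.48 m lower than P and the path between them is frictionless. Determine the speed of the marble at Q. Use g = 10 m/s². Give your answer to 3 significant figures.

Energy conservation between the two points: mgh = ½mv²
v = √(2gh) = √(2 × 10 × 1.48) = √29.600 = 5.441 m/s

v = 5.44 m/s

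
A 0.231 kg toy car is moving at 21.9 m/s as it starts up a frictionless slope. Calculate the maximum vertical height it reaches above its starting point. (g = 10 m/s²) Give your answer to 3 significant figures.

Setting KE at the bottom equal to PE gained: ½mv² = mgh
h = v²/(2g) = 21.9²/(2 × 10) = 23.98 m

h = 24.0 m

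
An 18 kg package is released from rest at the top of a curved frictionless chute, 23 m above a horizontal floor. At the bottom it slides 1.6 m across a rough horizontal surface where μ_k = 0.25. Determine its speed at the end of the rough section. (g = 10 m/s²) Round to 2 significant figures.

v = 21 m/s

Applying the work–energy principle:
mgh = ½mv² + μ_k m g d
W_f = μ_k mg d = (0.25)(18)(10)(1.6) = 72.00 J
½mv² = mgh − W_f = 4140.0 − 72.00 = 4068.0 J
v = √(2 × 4068.0/18) = 21.26 m/s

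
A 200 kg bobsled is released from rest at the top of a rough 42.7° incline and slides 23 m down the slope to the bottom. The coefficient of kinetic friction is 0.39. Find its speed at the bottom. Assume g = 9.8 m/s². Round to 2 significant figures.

Energy: mgh = ½mv² + W_f, with h = L sinθ and W_f = μ_k (mg cosθ) L
mgh = mgL sinθ = (200)(9.8)(23)sin42.7° = 30571 J
W_f = μ_k mg cosθ · L = (0.39)(200)(9.8)cos42.7°·23 = 12921 J
½mv² = 30571 − 12921 = 17651 J
v = √(2 × 17651/200) = 13.29 m/s

v = 13 m/s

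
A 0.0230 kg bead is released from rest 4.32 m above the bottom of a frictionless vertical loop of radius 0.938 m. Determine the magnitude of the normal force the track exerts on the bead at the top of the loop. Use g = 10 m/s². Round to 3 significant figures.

N = 0.969 N

Energy from release to top (height 2r): mgh = ½mv_top² + mg(2r)
v_top² = 2g(h − 2r) = 2(10)(4.32 − 1.876) = 48.880 m²/s²
At the top, both N and weight point toward the centre: N + mg = mv_top²/r
N = m(v_top²/r − g) = 0.0230(48.880/0.938 − 10) = 0.9686 N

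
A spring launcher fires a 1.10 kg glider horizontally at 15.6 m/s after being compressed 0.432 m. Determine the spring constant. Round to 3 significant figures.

½kx² = ½mv²
k = mv²/x² = (1.10)(15.6)²/(0.432)² = 1434 N/m

k = 1430 N/m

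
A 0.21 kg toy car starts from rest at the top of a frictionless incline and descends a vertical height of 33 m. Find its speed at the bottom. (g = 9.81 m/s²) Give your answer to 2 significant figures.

v = 25 m/s

Mechanical energy is conserved (no friction): mgh = ½mv²
The mass cancels from both sides.
v = √(2gh) = √(2 × 9.81 × 33) = √647.46 = 25.45 m/s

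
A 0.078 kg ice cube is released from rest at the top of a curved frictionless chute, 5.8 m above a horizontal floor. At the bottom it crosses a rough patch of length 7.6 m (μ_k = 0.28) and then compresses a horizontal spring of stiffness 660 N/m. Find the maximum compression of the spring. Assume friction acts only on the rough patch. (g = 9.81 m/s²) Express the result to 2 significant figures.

Initial energy: E₁ = mgh = (0.078)(9.81)(5.8) = 4.4380 J
Friction removes W_f = μ_k mg d = (0.28)(0.078)(9.81)(7.6) = 1.628 J
Energy reaching the spring: E = 4.4380 − 1.628 = 2.8097 J
At max compression ½kx² = E ⇒ x = √(2E/k) = √(2 × 2.8097/660) = 0.09227 m

x = 0.092 m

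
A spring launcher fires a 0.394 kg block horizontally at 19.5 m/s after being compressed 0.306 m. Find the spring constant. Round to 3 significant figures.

k = 1600 N/m

Spring PE at full compression equals KE at release: ½kx² = ½mv²
k = mv²/x² = (0.394)(19.5)²/(0.306)² = 1600 N/m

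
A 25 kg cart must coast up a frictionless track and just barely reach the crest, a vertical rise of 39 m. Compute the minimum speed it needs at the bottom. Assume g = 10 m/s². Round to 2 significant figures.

v = 28 m/s

At the top it is momentarily at rest, so all KE converts to PE: ½mv² = mgh
v = √(2gh) = √(2 × 10 × 39) = 27.93 m/s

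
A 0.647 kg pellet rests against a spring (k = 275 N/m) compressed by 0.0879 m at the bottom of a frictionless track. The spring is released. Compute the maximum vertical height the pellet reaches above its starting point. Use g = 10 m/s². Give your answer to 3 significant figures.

Energy conservation from release to the highest point: ½kx² = mgh
h = kx²/(2mg) = (275)(0.0879)²/(2 × 0.647 × 10) = 0.1642 m

h = 0.164 m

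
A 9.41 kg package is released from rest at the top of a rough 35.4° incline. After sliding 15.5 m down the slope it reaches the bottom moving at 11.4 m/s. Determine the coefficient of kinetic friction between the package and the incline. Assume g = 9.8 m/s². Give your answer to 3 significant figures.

mgh = ½mv² + μ_k (mg cosθ) L, with h = L sinθ
mgL sinθ = 828.01 J; ½mv² = 611.46 J
W_f = 828.01 − 611.46 = 216.6 J
μ_k = W_f/(mg cosθ · L) = 216.6/(75.17 × 15.5) = 0.1859

μ_k = 0.186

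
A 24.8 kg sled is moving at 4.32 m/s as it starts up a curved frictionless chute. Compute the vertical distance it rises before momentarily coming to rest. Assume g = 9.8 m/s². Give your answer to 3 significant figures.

h = 0.952 m

By energy conservation, ½mv² = mgh
h = v²/(2g) = 4.32²/(2 × 9.8) = 0.9522 m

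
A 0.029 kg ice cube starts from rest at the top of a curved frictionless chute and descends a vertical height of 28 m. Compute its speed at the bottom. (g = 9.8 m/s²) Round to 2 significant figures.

By conservation of mechanical energy, mgh = ½mv²
v = √(2gh) = √(2 × 9.8 × 28) = √548.80 = 23.43 m/s

v = 23 m/s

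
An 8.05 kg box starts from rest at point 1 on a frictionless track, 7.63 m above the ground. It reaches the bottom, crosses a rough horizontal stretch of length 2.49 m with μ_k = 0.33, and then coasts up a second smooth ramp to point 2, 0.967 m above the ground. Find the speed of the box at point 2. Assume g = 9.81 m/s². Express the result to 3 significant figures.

Energy at 1: mgh₁ = (8.05)(9.81)(7.63) = 602.54 J
Friction loss: W_f = μ_k mg d = 64.89 J
At 2: ½mv² + mgh₂ = mgh₁ − W_f
½mv² = 602.54 − 64.89 − 76.364 = 461.29 J
v = √(2 × 461.29/8.05) = 10.71 m/s

v = 10.7 m/s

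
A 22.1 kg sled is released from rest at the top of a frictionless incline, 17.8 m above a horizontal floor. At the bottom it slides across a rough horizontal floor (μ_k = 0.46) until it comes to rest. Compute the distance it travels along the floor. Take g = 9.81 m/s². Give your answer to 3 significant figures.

d = 38.7 m

Applying the work–energy principle:
At rest all PE has been dissipated by friction: mgh = μ_k m g d
d = h/μ_k = 17.8/0.46 = 38.70 m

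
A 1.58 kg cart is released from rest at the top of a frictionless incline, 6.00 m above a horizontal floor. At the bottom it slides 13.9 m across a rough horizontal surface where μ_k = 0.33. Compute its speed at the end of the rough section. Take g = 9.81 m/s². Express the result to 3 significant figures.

v = 5.27 m/s

Energy bookkeeping (friction removes W_f = μ_k N d):
mgh = ½mv² + μ_k m g d
W_f = μ_k mg d = (0.33)(1.58)(9.81)(13.9) = 71.10 J
½mv² = mgh − W_f = 92.999 − 71.10 = 21.901 J
v = √(2 × 21.901/1.58) = 5.265 m/s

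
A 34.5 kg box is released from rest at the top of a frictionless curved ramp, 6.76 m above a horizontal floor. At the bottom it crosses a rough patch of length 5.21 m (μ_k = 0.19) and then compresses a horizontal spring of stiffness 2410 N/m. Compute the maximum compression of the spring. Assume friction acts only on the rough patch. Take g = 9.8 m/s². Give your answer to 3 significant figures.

Initial energy: E₁ = mgh = (34.5)(9.8)(6.76) = 2285.6 J
Friction removes W_f = μ_k mg d = (0.19)(34.5)(9.8)(5.21) = 334.7 J
Energy reaching the spring: E = 2285.6 − 334.7 = 1950.9 J
At max compression ½kx² = E ⇒ x = √(2E/k) = √(2 × 1950.9/2410) = 1.272 m

x = 1.27 m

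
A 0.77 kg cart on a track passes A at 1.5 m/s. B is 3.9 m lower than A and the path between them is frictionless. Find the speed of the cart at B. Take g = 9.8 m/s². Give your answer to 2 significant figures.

By conservation of mechanical energy, ½mv₀² + mgh = ½mv²
v² = v₀² + 2gh = (1.5)² + 2(9.8)(3.9) = 78.690
v = √78.690 = 8.871 m/s

v = 8.9 m/s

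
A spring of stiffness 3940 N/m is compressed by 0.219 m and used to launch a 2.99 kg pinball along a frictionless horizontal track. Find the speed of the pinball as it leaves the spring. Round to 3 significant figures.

The pinball leaves the spring when the spring is at natural length, so ½kx² = ½mv²
v = x√(k/m) = 0.219 × √(3940/2.99) = 7.950 m/s

v = 7.95 m/s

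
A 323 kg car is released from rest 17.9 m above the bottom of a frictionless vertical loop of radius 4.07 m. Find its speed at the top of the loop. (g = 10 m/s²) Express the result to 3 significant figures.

v = 14.0 m/s

Energy conservation: mgh = ½mv_top² + mg(2r)
v_top² = 2g(h − 2r) = 2(10)(17.9 − 8.140) = 195.2
v_top = 13.97 m/s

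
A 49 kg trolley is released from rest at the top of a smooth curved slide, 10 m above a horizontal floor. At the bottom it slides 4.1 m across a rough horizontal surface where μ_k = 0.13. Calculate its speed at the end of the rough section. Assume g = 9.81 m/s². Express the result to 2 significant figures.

v = 14 m/s

Energy bookkeeping (friction removes W_f = μ_k N d):
mgh = ½mv² + μ_k m g d
W_f = μ_k mg d = (0.13)(49)(9.81)(4.1) = 256.2 J
½mv² = mgh − W_f = 4806.9 − 256.2 = 4550.7 J
v = √(2 × 4550.7/49) = 13.63 m/s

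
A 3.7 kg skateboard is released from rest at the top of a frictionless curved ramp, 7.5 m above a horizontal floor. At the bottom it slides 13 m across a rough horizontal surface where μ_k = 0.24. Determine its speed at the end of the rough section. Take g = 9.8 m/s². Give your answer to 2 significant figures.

Applying the work–energy principle:
mgh = ½mv² + μ_k m g d
W_f = μ_k mg d = (0.24)(3.7)(9.8)(13) = 113.1 J
½mv² = mgh − W_f = 271.95 − 113.1 = 158.82 J
v = √(2 × 158.82/3.7) = 9.265 m/s

v = 9.3 m/s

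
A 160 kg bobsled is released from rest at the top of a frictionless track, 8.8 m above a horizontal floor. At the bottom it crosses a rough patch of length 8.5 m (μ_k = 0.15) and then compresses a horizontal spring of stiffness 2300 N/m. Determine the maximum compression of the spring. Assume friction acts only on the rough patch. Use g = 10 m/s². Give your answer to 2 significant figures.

Initial energy: E₁ = mgh = (160)(10)(8.8) = 14080 J
Friction removes W_f = μ_k mg d = (0.15)(160)(10)(8.5) = 2040 J
Energy reaching the spring: E = 14080 − 2040 = 12040 J
At max compression ½kx² = E ⇒ x = √(2E/k) = √(2 × 12040/2300) = 3.236 m

x = 3.2 m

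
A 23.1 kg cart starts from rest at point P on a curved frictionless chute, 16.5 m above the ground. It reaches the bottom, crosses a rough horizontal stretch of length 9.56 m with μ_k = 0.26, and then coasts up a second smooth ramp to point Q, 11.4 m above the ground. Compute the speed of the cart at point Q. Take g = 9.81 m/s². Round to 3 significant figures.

v = 7.16 m/s

Energy at P: mgh₁ = (23.1)(9.81)(16.5) = 3739.1 J
Friction loss: W_f = μ_k mg d = 563.3 J
At Q: ½mv² + mgh₂ = mgh₁ − W_f
½mv² = 3739.1 − 563.3 − 2583.4 = 592.45 J
v = √(2 × 592.45/23.1) = 7.162 m/s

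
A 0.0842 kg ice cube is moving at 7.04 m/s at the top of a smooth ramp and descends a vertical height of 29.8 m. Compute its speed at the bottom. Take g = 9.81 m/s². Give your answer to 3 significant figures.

By conservation of mechanical energy, ½mv₀² + mgh = ½mv²
The mass cancels from both sides.
v² = v₀² + 2gh = (7.04)² + 2(9.81)(29.8) = 634.24
v = √634.24 = 25.18 m/s

v = 25.2 m/s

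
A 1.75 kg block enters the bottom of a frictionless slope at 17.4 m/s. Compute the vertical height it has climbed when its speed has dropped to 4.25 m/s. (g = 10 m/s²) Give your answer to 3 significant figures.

h = 14.2 m

Conservation of energy: ½mv₁² = ½mv₂² + mgh
h = (v₁² − v₂²)/(2g) = (17.4² − 4.25²)/(2 × 10) = 14.23 m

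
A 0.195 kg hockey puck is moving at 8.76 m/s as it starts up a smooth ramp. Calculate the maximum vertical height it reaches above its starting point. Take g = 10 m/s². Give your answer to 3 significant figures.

By energy conservation, ½mv² = mgh
h = v²/(2g) = 8.76²/(2 × 10) = 3.837 m

h = 3.84 m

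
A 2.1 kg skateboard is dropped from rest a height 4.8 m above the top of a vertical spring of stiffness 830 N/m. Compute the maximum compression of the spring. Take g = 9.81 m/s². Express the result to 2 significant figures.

Let x be the compression. The total drop is H + x, and the skateboard is instantaneously at rest at max compression, so energy conservation gives:
mg(H + x) = ½kx²
½(830)x² − (2.1)(9.81)x − (2.1)(9.81)(4.8) = 0
415.0x² − 20.60x − 98.88 = 0
x = [20.60 + √(424.4 + 164149)]/(2 × 415.0) = 0.5136 m

x = 0.51 m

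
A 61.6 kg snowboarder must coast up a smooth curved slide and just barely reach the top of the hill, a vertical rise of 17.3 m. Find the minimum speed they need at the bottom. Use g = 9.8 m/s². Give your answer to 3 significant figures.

At the top they are momentarily at rest, so all KE converts to PE: ½mv² = mgh
v = √(2gh) = √(2 × 9.8 × 17.3) = 18.41 m/s

v = 18.4 m/s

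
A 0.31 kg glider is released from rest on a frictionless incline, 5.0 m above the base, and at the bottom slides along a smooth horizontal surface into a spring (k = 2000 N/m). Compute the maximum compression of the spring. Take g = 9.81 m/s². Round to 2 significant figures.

x = 0.12 m

Gravitational PE at the top equals spring PE at max compression: mgh = ½kx²
x = √(2mgh/k) = √(2 × 0.31 × 9.81 × 5.0 / 2000) = 0.1233 m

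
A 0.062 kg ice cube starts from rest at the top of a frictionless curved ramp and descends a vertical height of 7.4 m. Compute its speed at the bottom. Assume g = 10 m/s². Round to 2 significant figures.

Energy conservation between the two points: mgh = ½mv²
v = √(2gh) = √(2 × 10 × 7.4) = √148.00 = 12.17 m/s

v = 12 m/s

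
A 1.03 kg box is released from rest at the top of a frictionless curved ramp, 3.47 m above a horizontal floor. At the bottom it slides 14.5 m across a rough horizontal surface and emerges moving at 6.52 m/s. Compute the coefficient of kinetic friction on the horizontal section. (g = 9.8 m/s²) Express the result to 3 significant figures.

Energy at the top = energy at the end + work done against friction:
mgh = ½mv² + μ_k m g d
mgh = 35.026 J; ½mv² = 21.893 J
W_f = 35.026 − 21.893 = 13.13 J
μ_k = W_f/(mg·d) = 13.13/(10.09 × 14.5) = 0.08973

μ_k = 0.0897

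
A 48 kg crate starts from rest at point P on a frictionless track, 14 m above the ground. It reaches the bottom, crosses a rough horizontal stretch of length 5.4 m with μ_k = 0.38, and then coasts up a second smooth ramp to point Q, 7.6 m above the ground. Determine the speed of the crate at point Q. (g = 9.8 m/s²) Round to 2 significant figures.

v = 9.2 m/s

Energy at P: mgh₁ = (48)(9.8)(14) = 6585.6 J
Friction loss: W_f = μ_k mg d = 965.3 J
At Q: ½mv² + mgh₂ = mgh₁ − W_f
½mv² = 6585.6 − 965.3 − 3575.0 = 2045.3 J
v = √(2 × 2045.3/48) = 9.232 m/s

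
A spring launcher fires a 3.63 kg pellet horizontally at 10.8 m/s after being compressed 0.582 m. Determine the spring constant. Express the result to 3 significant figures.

k = 1250 N/m

Energy stored in the spring equals the launch KE: ½kx² = ½mv²
k = mv²/x² = (3.63)(10.8)²/(0.582)² = 1250 N/m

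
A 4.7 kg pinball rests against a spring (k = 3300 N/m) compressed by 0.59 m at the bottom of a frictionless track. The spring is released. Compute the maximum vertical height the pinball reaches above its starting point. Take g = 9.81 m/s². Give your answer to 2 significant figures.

All spring PE becomes gravitational PE at the highest point: ½kx² = mgh
h = kx²/(2mg) = (3300)(0.59)²/(2 × 4.7 × 9.81) = 12.46 m

h = 12 m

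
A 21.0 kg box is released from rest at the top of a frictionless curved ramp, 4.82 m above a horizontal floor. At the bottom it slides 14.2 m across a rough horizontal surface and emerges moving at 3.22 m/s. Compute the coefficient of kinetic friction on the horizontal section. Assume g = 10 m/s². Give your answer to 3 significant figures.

μ_k = 0.303

Energy at the top = energy at the end + work done against friction:
mgh = ½mv² + μ_k m g d
mgh = 1012.2 J; ½mv² = 108.87 J
W_f = 1012.2 − 108.87 = 903.3 J
μ_k = W_f/(mg·d) = 903.3/(210.0 × 14.2) = 0.3029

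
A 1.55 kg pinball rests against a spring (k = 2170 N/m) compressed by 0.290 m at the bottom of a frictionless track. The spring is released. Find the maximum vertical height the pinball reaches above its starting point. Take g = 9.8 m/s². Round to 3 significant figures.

h = 6.01 m

Energy conservation from release to the highest point: ½kx² = mgh
h = kx²/(2mg) = (2170)(0.290)²/(2 × 1.55 × 9.8) = 6.007 m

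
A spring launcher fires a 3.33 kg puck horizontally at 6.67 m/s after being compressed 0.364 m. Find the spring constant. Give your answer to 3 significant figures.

½kx² = ½mv²
k = mv²/x² = (3.33)(6.67)²/(0.364)² = 1118 N/m

k = 1120 N/m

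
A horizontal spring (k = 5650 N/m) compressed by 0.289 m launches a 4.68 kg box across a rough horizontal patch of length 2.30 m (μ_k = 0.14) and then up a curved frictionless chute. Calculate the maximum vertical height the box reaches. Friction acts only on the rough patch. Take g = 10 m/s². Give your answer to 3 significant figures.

Spring energy: E₀ = ½kx² = ½(5650)(0.289)² = 235.95 J
Friction: W_f = μ_k mg d = (0.14)(4.68)(10)(2.30) = 15.07 J
Energy at base of ramp: E = 235.95 − 15.07 = 220.88 J
At max height all remaining energy is PE: mgh = E ⇒ h = E/(mg) = 220.88/(4.68 × 10) = 4.720 m

h = 4.72 m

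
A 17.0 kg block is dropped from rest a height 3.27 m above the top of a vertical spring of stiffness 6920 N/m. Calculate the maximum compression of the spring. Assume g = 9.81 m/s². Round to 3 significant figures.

x = 0.422 m

Let x be the compression. The total drop is H + x, and the block is instantaneously at rest at max compression, so energy conservation gives:
mg(H + x) = ½kx²
½(6920)x² − (17.0)(9.81)x − (17.0)(9.81)(3.27) = 0
3460x² − 166.8x − 545.3 = 0
x = [166.8 + √(27812 + 7.5475e+06)]/(2 × 3460) = 0.4218 m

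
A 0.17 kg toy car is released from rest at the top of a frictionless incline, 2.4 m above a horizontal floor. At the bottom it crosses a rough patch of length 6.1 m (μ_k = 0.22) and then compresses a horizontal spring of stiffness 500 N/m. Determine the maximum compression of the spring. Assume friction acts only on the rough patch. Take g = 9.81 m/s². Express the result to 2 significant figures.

x = 0.084 m

Initial energy: E₁ = mgh = (0.17)(9.81)(2.4) = 4.0025 J
Friction removes W_f = μ_k mg d = (0.22)(0.17)(9.81)(6.1) = 2.238 J
Energy reaching the spring: E = 4.0025 − 2.238 = 1.7644 J
At max compression ½kx² = E ⇒ x = √(2E/k) = √(2 × 1.7644/500) = 0.08401 m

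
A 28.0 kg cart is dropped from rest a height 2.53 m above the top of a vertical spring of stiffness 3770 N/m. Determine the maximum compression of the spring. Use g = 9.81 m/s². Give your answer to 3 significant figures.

Measuring PE from the top of the relaxed spring, at max compression the cart has dropped H + x with zero KE, so:
mg(H + x) = ½kx²
½(3770)x² − (28.0)(9.81)x − (28.0)(9.81)(2.53) = 0
1885x² − 274.7x − 694.9 = 0
x = [274.7 + √(75449 + 5.2399e+06)]/(2 × 1885) = 0.6844 m

x = 0.684 m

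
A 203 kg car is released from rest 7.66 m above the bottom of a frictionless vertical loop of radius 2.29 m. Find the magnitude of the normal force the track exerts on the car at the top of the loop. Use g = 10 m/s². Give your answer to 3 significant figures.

N = 3430 N

Energy from release to top (height 2r): mgh = ½mv_top² + mg(2r)
v_top² = 2g(h − 2r) = 2(10)(7.66 − 4.580) = 61.600 m²/s²
At the top, both N and weight point toward the centre: N + mg = mv_top²/r
N = m(v_top²/r − g) = 203(61.600/2.29 − 10) = 3431 N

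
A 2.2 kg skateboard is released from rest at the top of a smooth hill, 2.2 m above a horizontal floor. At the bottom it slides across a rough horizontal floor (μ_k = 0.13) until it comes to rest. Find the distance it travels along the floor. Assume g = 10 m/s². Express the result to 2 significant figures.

Energy at the top = energy at the end + work done against friction:
At rest all PE has been dissipated by friction: mgh = μ_k m g d
d = h/μ_k = 2.2/0.13 = 16.92 m

d = 17 m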